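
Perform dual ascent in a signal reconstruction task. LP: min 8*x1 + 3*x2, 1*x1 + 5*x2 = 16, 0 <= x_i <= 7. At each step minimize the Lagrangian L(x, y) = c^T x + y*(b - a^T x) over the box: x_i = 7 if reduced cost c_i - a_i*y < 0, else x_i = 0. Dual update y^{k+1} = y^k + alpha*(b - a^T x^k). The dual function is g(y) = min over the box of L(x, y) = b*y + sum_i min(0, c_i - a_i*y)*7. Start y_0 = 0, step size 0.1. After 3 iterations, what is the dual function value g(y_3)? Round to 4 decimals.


Dual ascent for LP: min 8*x1 + 3*x2, 1*x1 + 5*x2 = 16, 0 <= x_i <= 7
Step 1: y^k = 0.0, reduced costs: (8.0, 3.0)
  x^k = (0.0, 0.0), subgradient = b - a^T x = 16.0
  y^{k+1} = 0.0 + 0.1*16.0 = 1.6
Step 2: y^k = 1.6, reduced costs: (6.4, -5.0)
  x^k = (0.0, 7.0), subgradient = b - a^T x = -19.0
  y^{k+1} = 1.6 + 0.1*-19.0 = -0.3
Step 3: y^k = -0.3, reduced costs: (8.3, 4.5)
  x^k = (0.0, 0.0), subgradient = b - a^T x = 16.0
  y^{k+1} = -0.3 + 0.1*16.0 = 1.3
Dual objective at y_3 = 1.3: reduced costs (6.7, -3.5), box minimizer x = (0.0, 7.0)
g(y_3) = b*y + (c1 - a1*y)*x1 + (c2 - a2*y)*x2 = 16*1.3 + 6.7*0.0 + (-3.5)*7.0 = 20.8 + 0.0 - 24.5 = -3.7


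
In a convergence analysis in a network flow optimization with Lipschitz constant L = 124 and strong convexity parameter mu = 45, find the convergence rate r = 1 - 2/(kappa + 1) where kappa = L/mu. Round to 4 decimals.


Step 1: Compute the condition number.
kappa = L/mu = 124/45 = 2.7556
Step 2: Compute the convergence rate.
r = 1 - 2/(kappa + 1) = 1 - 2*mu/(L + mu) = (L - mu)/(L + mu) = 79/169 = 0.4675


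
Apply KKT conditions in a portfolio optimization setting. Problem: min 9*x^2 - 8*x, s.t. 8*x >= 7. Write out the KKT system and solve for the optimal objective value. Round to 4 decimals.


Step 1: Try lambda = 0 (constraint inactive).
x_unc = 8/(2*9) = 0.4444
Check: 8*0.4444 = 3.5552 < 7 -- violated!
Step 2: Constraint must be active: 8*x = 7
x* = 7/8 = 0.875
lambda = (2*9*0.875 - 8)/8 = 0.9688
Step 3: Compute optimal value.
f(x*) = 9*0.875^2 - 8*0.875 = -0.1094


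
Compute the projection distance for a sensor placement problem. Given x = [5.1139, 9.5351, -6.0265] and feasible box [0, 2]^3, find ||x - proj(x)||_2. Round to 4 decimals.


Project each component onto [0, 2].
clip(5.1139) = 2.0, clip(9.5351) = 2.0, clip(-6.0265) = 0.0
Projection = [2.0, 2.0, 0.0]
Squared diffs: [9.6964, 56.7777, 36.3187]
Distance = sqrt(102.7928) = 10.1387


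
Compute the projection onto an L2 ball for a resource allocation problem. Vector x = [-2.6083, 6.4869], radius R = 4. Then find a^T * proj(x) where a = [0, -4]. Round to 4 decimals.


Step 1: Compute ||x|| (intermediates to 6 decimals).
||x|| = sqrt((-2.6083)^2 + 6.4869^2) = 6.991645
Step 2: Project.
Since ||x|| > R, scale = R/||x|| = 4/6.991645 = 0.572111, proj(x) = scale * x
proj(x) = [-1.492237, 3.711227]
Step 3: Dot product.
a^T * proj(x) = 0*(-1.492237) - 4*3.711227 = -14.8449


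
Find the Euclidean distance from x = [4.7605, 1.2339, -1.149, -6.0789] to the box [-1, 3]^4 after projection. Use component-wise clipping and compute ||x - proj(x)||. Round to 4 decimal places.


Project each component onto [-1, 3].
clip(4.7605) = 3.0, clip(1.2339) = 1.2339, clip(-1.149) = -1.0, clip(-6.0789) = -1.0
Projection = [3.0, 1.2339, -1.0, -1.0]
Squared diffs: [3.0994, 0.0, 0.0222, 25.7952]
Distance = sqrt(28.9168) = 5.3774


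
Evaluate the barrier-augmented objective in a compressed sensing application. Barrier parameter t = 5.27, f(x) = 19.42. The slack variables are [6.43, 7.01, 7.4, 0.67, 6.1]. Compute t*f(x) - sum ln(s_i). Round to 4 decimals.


Step 1: Compute log-barrier.
ln values: [1.861, 1.9473, 2.0015, -0.4005, 1.8083]
phi = -(1.861 + 1.9473 + 2.0015 - 0.4005 + 1.8083) = -7.2176
Step 2: Compute augmented objective.
t*f(x) = 5.27*19.42 = 102.3434
Total = 102.3434 - 7.2176 = 95.1258


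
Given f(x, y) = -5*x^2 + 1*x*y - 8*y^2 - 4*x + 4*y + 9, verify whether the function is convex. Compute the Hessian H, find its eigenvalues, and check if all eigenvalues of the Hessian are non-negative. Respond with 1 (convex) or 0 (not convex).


The Hessian of f(x,y) = -5*x^2 + 1*x*y - 8*y^2 - 4*x + 4*y + 9 is:
H = [[-10, 1], [1, -16]]
Trace = -10 - 16 = -26
Determinant = -10*-16 - (1)^2 = 159
Discriminant = (-26)^2 - 4*159 = 40.0
Eigenvalues: lambda_1 = -16.1623, lambda_2 = -9.8377
The function is not convex.

0


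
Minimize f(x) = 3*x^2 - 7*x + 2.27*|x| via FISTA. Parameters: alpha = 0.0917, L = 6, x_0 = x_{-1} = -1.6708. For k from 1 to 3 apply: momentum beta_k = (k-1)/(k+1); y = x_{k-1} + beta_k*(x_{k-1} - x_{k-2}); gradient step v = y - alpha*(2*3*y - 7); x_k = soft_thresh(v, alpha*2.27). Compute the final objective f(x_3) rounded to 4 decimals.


FISTA on f(x) = 3*x^2 - 7*x + 2.27*|x|
L = 6, alpha = 0.0917
Iteration 1: beta = 0.0, y = -1.6708 + 0.0*(-1.6708 + 1.6708) = -1.6708
  grad(y) = -17.0248, v = y - alpha*grad = -0.1096
  prox(v) = soft_thresh(-0.1096, 0.2082) = 0.0
Iteration 2: beta = 0.3333, y = 0.0 + 0.3333*(0.0 + 1.6708) = 0.5569
  grad(y) = -3.6584, v = y - alpha*grad = 0.8924
  prox(v) = soft_thresh(0.8924, 0.2082) = 0.6842
Iteration 3: beta = 0.5, y = 0.6842 + 0.5*(0.6842 - 0.0) = 1.0264
  grad(y) = -0.8418, v = y - alpha*grad = 1.1036
  prox(v) = soft_thresh(1.1036, 0.2082) = 0.8954
f(x_3) = 3*0.8954^2 - 7*0.8954 + 2.27*|0.8954| = -1.83


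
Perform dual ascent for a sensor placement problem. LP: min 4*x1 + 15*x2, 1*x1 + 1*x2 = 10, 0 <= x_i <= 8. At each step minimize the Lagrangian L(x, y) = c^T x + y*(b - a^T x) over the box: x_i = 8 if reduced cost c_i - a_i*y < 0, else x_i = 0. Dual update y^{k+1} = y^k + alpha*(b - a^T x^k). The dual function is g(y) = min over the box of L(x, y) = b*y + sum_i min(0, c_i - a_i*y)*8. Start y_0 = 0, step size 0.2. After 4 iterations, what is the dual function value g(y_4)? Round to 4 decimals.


Dual ascent for LP: min 4*x1 + 15*x2, 1*x1 + 1*x2 = 10, 0 <= x_i <= 8
Step 1: y^k = 0.0, reduced costs: (4.0, 15.0)
  x^k = (0.0, 0.0), subgradient = b - a^T x = 10.0
  y^{k+1} = 0.0 + 0.2*10.0 = 2.0
Step 2: y^k = 2.0, reduced costs: (2.0, 13.0)
  x^k = (0.0, 0.0), subgradient = b - a^T x = 10.0
  y^{k+1} = 2.0 + 0.2*10.0 = 4.0
Step 3: y^k = 4.0, reduced costs: (0.0, 11.0)
  x^k = (0.0, 0.0), subgradient = b - a^T x = 10.0
  y^{k+1} = 4.0 + 0.2*10.0 = 6.0
Step 4: y^k = 6.0, reduced costs: (-2.0, 9.0)
  x^k = (8.0, 0.0), subgradient = b - a^T x = 2.0
  y^{k+1} = 6.0 + 0.2*2.0 = 6.4
Dual objective at y_4 = 6.4: reduced costs (-2.4, 8.6), box minimizer x = (8.0, 0.0)
g(y_4) = b*y + (c1 - a1*y)*x1 + (c2 - a2*y)*x2 = 10*6.4 + (-2.4)*8.0 + 8.6*0.0 = 64.0 - 19.2 + 0.0 = 44.8


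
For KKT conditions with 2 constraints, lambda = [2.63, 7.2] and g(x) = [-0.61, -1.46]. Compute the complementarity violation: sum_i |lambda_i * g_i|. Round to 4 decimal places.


KKT complementary slackness check:
lambda_1 * g_1 = 2.63 * -0.61 = -1.6043
lambda_2 * g_2 = 7.2 * -1.46 = -10.512
Total violation = 1.6043 + 10.512 = 12.1163


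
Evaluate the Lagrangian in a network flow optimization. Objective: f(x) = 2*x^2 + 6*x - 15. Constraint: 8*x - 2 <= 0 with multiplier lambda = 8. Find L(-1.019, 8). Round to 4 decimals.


Step 1: Evaluate f(x).
f(-1.019) = 2*(-1.019)^2 + 6*(-1.019) - 15 = -19.0373
Step 2: Evaluate g(x).
g(-1.019) = 8*-1.019 - 2 = -10.152
Step 3: Compute Lagrangian.
L = -19.0373 + 8*-10.152 = -100.2533


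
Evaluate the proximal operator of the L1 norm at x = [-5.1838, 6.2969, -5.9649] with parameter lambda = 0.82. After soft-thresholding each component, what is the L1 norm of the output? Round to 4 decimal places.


Soft-thresholding with lambda = 0.82:
prox(-5.1838) = sign(-5.1838)*max(|-5.1838| - 0.82, 0) = -4.3638
prox(6.2969) = sign(6.2969)*max(|6.2969| - 0.82, 0) = 5.4769
prox(-5.9649) = sign(-5.9649)*max(|-5.9649| - 0.82, 0) = -5.1449
prox(x) = [-4.3638, 5.4769, -5.1449]
||prox(x)||_1 = 4.3638 + 5.4769 + 5.1449 = 14.9856


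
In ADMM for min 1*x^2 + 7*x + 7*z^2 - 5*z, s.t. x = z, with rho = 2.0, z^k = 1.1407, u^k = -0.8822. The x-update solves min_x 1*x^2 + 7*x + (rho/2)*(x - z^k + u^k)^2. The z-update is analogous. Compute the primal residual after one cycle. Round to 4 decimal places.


ADMM iteration with rho = 2.0, z^k = 1.1407, u^k = -0.8822
Step 1: x-update.
Minimize 1*x^2 + 7*x + (2.0/2)*(x - 1.1407 - 0.8822)^2
FOC: (2*1 + 2.0)*x = -7 + 2.0*(1.1407 + 0.8822)
x^{k+1} = -0.7386
Step 2: z-update.
Minimize 7*z^2 - 5*z + (2.0/2)*(-0.7386 - z - 0.8822)^2
FOC: (2*7 + 2.0)*z = 5 + 2.0*(-0.7386 - 0.8822)
z^{k+1} = 0.1099
Step 3: u-update.
u^{k+1} = -0.8822 - 0.7386 - 0.1099 = -1.7307
Step 4: Primal residual = |-0.7386 - 0.1099| = 0.8485


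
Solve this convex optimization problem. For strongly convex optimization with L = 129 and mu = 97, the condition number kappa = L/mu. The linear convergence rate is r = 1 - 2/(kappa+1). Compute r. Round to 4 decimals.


Step 1: Compute the condition number.
kappa = L/mu = 129/97 = 1.3299
Step 2: Compute the convergence rate.
r = 1 - 2/(kappa + 1) = 1 - 2*mu/(L + mu) = (L - mu)/(L + mu) = 32/226 = 0.1416


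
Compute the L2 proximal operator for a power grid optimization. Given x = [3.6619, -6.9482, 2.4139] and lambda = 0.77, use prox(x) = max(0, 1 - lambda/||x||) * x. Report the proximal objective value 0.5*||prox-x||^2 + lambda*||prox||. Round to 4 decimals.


Step 1: Compute ||x||.
||x|| = 8.2167
Step 2: Compute scaling factor.
scale = max(0, 1 - 0.77/8.2167) = 0.9063
Step 3: prox(x) = [3.3187, -6.2971, 2.1877]
||prox(x)|| = 7.4467
Step 4: Proximal objective.
0.5*||prox-x||^2 = 0.2965
lambda*||prox|| = 5.734
Total = 6.0304


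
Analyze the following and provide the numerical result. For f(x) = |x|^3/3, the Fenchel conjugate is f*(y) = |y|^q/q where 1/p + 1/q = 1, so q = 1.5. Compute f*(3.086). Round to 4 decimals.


The conjugate exponent q satisfies 1/p + 1/q = 1.
p = 3, so q = 3/(3 - 1) = 1.5
|y|^q = 3.086^1.5 = 5.4212
f*(3.086) = 5.4212 / 1.5 = 3.6141


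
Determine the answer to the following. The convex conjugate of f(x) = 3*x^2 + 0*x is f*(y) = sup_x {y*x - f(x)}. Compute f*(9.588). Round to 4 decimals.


f*(y) = sup_x {y*x - a*x^2 - b*x} = sup_x {(y-b)*x - a*x^2}
FOC: (y - b) - 2a*x = 0 => x* = (y - b)/(2a)
x* = (9.588 - 0)/(2*3) = 1.598
f*(9.588) = (y-b)^2/(4a) = (9.588 - 0)^2/(4*3)
= 91.9297/12 = 7.6608


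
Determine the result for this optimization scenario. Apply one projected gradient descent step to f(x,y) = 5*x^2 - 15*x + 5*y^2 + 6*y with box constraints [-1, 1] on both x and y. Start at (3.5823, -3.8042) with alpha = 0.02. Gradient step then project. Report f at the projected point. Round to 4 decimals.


Step 1: Compute gradient at (3.5823, -3.8042).
grad_x = 2*5*3.5823 - 15 = 20.823
grad_y = 2*5*-3.8042 + 6 = -32.042
Step 2: Gradient step.
x_raw = 3.5823 - 0.02*20.823 = 3.1658
y_raw = -3.8042 - 0.02*-32.042 = -3.1634
Step 3: Project onto [-1, 1].
x_proj = clip(3.1658) = 1.0
y_proj = clip(-3.1634) = -1.0
Step 4: Evaluate f.
f(1.0, -1.0) = -11.0


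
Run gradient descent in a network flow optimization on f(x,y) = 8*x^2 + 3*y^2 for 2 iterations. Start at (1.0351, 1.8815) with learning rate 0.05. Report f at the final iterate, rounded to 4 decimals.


Gradient descent on f(x,y) = 8*x^2 + 3*y^2.
Starting point: (1.0351, 1.8815), alpha = 0.05
Step 1: grad_x = 2*8*1.0351 = 16.5616, grad_y = 2*3*1.8815 = 11.289
  x_1 = 1.0351 - 0.05*16.5616 = 0.207
  y_1 = 1.8815 - 0.05*11.289 = 1.3171
Step 2: grad_x = 2*8*0.207 = 3.3123, grad_y = 2*3*1.3171 = 7.9023
  x_2 = 0.207 - 0.05*3.3123 = 0.0414
  y_2 = 1.3171 - 0.05*7.9023 = 0.9219
f(0.0414, 0.9219) = 8*0.0414^2 + 3*0.9219^2 = 2.5636


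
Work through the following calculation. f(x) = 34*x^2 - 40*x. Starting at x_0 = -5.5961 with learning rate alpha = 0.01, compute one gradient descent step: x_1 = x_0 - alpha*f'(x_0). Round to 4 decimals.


We compute the gradient at x_0 and apply the update.
f'(x) = 68*x - 40
f'(-5.5961) = 68*-5.5961 - 40 = -420.5348
x_1 = -5.5961 - 0.01*-420.5348 = -1.3908


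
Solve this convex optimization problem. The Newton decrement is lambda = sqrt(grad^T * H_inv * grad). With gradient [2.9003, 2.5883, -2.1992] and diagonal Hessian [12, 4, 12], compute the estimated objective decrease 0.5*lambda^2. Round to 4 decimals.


Step 1: H is diagonal, so H^(-1) * g = [0.2417, 0.6471, -0.1833].
Step 2: g^T H^(-1) g = sum_i g_i^2 / H_ii
  = (2.9003)^2/12 + (2.5883)^2/4 + (-2.1992)^2/12
  = 0.701 + 1.6748 + 0.403 = 2.7788
Step 3: Objective decrease = 0.5 * g^T H^(-1) g = 1.3894


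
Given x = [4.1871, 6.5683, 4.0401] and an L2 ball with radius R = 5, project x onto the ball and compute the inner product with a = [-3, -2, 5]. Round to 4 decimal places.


Step 1: Compute ||x|| (intermediates to 6 decimals).
||x|| = sqrt(4.1871^2 + 6.5683^2 + 4.0401^2) = 8.774781
Step 2: Project.
Since ||x|| > R, scale = R/||x|| = 5/8.774781 = 0.569815, proj(x) = scale * x
proj(x) = [2.385872, 3.742716, 2.30211]
Step 3: Dot product.
a^T * proj(x) = -3*2.385872 - 2*3.742716 + 5*2.30211 = -3.1325


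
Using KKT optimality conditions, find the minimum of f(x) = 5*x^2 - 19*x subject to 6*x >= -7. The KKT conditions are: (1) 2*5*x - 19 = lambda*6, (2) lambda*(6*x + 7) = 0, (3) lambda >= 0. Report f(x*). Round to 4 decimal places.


Step 1: Try lambda = 0 (constraint inactive).
Stationarity: 2*5*x - 19 = 0
x* = 19/(2*5) = 1.9
Check constraint: 6*1.9 = 11.4 >= -7 -- satisfied.
Step 2: Compute optimal value.
f(x*) = 5*1.9^2 - 19*1.9 = -18.05


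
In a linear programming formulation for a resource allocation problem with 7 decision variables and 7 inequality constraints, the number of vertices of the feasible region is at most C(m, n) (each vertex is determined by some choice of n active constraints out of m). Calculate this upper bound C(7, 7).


Each vertex corresponds to some choice of n active constraints out of m, so the number of vertices is at most C(m, n) = m! / (n!(m-n)!).
m = 7, n = 7
Numerator: 7 * 6 * 5 * 4 * 3 * 2 * 1
Denominator: 7! = 5040
C(7, 7) = 1


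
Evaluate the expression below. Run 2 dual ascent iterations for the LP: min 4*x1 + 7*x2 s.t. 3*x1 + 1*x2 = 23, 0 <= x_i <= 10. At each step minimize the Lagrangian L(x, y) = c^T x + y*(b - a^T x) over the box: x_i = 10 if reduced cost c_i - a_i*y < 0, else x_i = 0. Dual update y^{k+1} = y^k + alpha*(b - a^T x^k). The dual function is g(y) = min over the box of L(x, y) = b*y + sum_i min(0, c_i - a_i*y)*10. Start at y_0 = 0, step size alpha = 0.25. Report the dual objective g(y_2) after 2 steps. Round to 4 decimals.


Dual ascent for LP: min 4*x1 + 7*x2, 3*x1 + 1*x2 = 23, 0 <= x_i <= 10
Step 1: y^k = 0.0, reduced costs: (4.0, 7.0)
  x^k = (0.0, 0.0), subgradient = b - a^T x = 23.0
  y^{k+1} = 0.0 + 0.25*23.0 = 5.75
Step 2: y^k = 5.75, reduced costs: (-13.25, 1.25)
  x^k = (10.0, 0.0), subgradient = b - a^T x = -7.0
  y^{k+1} = 5.75 + 0.25*-7.0 = 4.0
Dual objective at y_2 = 4.0: reduced costs (-8.0, 3.0), box minimizer x = (10.0, 0.0)
g(y_2) = b*y + (c1 - a1*y)*x1 + (c2 - a2*y)*x2 = 23*4.0 + (-8.0)*10.0 + 3.0*0.0 = 92.0 - 80.0 + 0.0 = 12.0


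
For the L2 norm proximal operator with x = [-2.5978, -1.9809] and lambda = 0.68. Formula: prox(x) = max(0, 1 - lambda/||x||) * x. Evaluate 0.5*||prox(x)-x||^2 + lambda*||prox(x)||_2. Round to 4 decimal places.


Step 1: Compute ||x||.
||x|| = 3.2669
Step 2: Compute scaling factor.
scale = max(0, 1 - 0.68/3.2669) = 0.7919
Step 3: prox(x) = [-2.0571, -1.5686]
||prox(x)|| = 2.5869
Step 4: Proximal objective.
0.5*||prox-x||^2 = 0.2312
lambda*||prox|| = 1.7591
Total = 1.9903


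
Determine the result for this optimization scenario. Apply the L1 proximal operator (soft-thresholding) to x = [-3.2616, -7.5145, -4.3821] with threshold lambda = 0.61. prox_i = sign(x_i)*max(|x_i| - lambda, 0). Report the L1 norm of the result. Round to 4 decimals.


Soft-thresholding with lambda = 0.61:
prox(-3.2616) = sign(-3.2616)*max(|-3.2616| - 0.61, 0) = -2.6516
prox(-7.5145) = sign(-7.5145)*max(|-7.5145| - 0.61, 0) = -6.9045
prox(-4.3821) = sign(-4.3821)*max(|-4.3821| - 0.61, 0) = -3.7721
prox(x) = [-2.6516, -6.9045, -3.7721]
||prox(x)||_1 = 2.6516 + 6.9045 + 3.7721 = 13.3282


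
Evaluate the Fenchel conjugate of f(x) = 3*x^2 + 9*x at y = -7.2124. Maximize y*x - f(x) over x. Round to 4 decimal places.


f*(y) = sup_x {y*x - a*x^2 - b*x} = sup_x {(y-b)*x - a*x^2}
FOC: (y - b) - 2a*x = 0 => x* = (y - b)/(2a)
x* = (-7.2124 - 9)/(2*3) = -2.7021
f*(-7.2124) = (y-b)^2/(4a) = (-7.2124 - 9)^2/(4*3)
= 262.8419/12 = 21.9035


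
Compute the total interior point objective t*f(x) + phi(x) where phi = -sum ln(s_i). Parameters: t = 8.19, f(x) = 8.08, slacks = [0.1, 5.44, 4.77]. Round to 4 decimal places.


Step 1: Compute log-barrier.
ln values: [-2.3026, 1.6938, 1.5623]
phi = -(-2.3026 + 1.6938 + 1.5623) = -0.9535
Step 2: Compute augmented objective.
t*f(x) = 8.19*8.08 = 66.1752
Total = 66.1752 - 0.9535 = 65.2217


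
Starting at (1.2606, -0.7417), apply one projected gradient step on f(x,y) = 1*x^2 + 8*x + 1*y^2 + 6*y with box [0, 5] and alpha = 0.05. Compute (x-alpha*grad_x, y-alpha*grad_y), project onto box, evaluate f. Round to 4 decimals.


Step 1: Compute gradient at (1.2606, -0.7417).
grad_x = 2*1*1.2606 + 8 = 10.5212
grad_y = 2*1*-0.7417 + 6 = 4.5166
Step 2: Gradient step.
x_raw = 1.2606 - 0.05*10.5212 = 0.7345
y_raw = -0.7417 - 0.05*4.5166 = -0.9675
Step 3: Project onto [0, 5].
x_proj = clip(0.7345) = 0.7345
y_proj = clip(-0.9675) = 0.0
Step 4: Evaluate f.
f(0.7345, 0.0) = 6.4159


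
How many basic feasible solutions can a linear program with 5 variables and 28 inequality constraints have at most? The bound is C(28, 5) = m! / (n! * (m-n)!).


Each vertex corresponds to some choice of n active constraints out of m, so the number of vertices is at most C(m, n) = m! / (n!(m-n)!).
m = 28, n = 5
Numerator: 28 * 27 * 26 * 25 * 24
Denominator: 5! = 120
C(28, 5) = 98280


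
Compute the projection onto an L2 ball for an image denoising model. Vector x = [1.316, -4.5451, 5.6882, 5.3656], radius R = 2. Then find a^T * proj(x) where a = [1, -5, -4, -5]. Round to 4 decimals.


Step 1: Compute ||x|| (intermediates to 6 decimals).
||x|| = sqrt(1.316^2 + (-4.5451)^2 + 5.6882^2 + 5.3656^2) = 9.139752
Step 2: Project.
Since ||x|| > R, scale = R/||x|| = 2/9.139752 = 0.218824, proj(x) = scale * x
proj(x) = [0.287972, -0.994577, 1.244715, 1.174122]
Step 3: Dot product.
a^T * proj(x) = 1*0.287972 - 5*(-0.994577) - 4*1.244715 - 5*1.174122 = -5.5886


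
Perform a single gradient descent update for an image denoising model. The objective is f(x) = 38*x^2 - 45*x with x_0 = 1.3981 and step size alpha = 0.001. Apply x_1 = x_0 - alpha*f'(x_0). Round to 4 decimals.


We compute the gradient at x_0 and apply the update.
f'(x) = 76*x - 45
f'(1.3981) = 76*1.3981 - 45 = 61.2556
x_1 = 1.3981 - 0.001*61.2556 = 1.3368


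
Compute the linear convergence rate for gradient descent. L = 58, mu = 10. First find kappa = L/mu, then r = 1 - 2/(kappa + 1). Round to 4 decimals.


Step 1: Compute the condition number.
kappa = L/mu = 58/10 = 5.8
Step 2: Compute the convergence rate.
r = 1 - 2/(kappa + 1) = 1 - 2*mu/(L + mu) = (L - mu)/(L + mu) = 48/68 = 0.7059


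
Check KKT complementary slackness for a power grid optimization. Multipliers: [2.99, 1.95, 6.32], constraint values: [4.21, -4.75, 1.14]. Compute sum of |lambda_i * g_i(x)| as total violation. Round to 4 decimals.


KKT complementary slackness check:
lambda_1 * g_1 = 2.99 * 4.21 = 12.5879
lambda_2 * g_2 = 1.95 * -4.75 = -9.2625
lambda_3 * g_3 = 6.32 * 1.14 = 7.2048
Total violation = 12.5879 + 9.2625 + 7.2048 = 29.0552


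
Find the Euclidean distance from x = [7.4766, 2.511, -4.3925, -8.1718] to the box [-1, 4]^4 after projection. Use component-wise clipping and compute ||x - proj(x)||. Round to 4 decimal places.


Project each component onto [-1, 4].
clip(7.4766) = 4.0, clip(2.511) = 2.511, clip(-4.3925) = -1.0, clip(-8.1718) = -1.0
Projection = [4.0, 2.511, -1.0, -1.0]
Squared diffs: [12.0867, 0.0, 11.5091, 51.4347]
Distance = sqrt(75.0305) = 8.662


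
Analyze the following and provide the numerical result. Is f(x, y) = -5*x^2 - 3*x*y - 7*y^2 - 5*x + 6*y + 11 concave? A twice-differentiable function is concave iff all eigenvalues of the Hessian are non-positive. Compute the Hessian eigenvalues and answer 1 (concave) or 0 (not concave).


The Hessian of f(x,y) = -5*x^2 - 3*x*y - 7*y^2 - 5*x + 6*y + 11 is:
H = [[-10, -3], [-3, -14]]
Trace = -10 - 14 = -24
Determinant = -10*-14 - (-3)^2 = 131
Discriminant = (-24)^2 - 4*131 = 52.0
Eigenvalues: lambda_1 = -15.6056, lambda_2 = -8.3944
The function is concave.

1


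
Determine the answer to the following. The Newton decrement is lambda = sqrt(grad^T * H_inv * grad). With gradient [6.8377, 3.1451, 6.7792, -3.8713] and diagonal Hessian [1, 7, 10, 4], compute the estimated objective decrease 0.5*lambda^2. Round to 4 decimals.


Step 1: H is diagonal, so H^(-1) * g = [6.8377, 0.4493, 0.6779, -0.9678].
Step 2: g^T H^(-1) g = sum_i g_i^2 / H_ii
  = (6.8377)^2/1 + (3.1451)^2/7 + (6.7792)^2/10 + (-3.8713)^2/4
  = 46.7541 + 1.4131 + 4.5958 + 3.7467 = 56.5097
Step 3: Objective decrease = 0.5 * g^T H^(-1) g = 28.2549


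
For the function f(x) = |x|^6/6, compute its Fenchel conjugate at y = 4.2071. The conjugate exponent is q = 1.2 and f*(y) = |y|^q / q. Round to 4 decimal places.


The conjugate exponent q satisfies 1/p + 1/q = 1.
p = 6, so q = 6/(6 - 1) = 1.2
|y|^q = 4.2071^1.2 = 5.6076
f*(4.2071) = 5.6076 / 1.2 = 4.673


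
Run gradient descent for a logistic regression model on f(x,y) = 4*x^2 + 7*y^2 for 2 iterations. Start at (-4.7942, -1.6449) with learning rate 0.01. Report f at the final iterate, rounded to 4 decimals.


Gradient descent on f(x,y) = 4*x^2 + 7*y^2.
Starting point: (-4.7942, -1.6449), alpha = 0.01
Step 1: grad_x = 2*4*-4.7942 = -38.3536, grad_y = 2*7*-1.6449 = -23.0286
  x_1 = -4.7942 - 0.01*-38.3536 = -4.4107
  y_1 = -1.6449 - 0.01*-23.0286 = -1.4146
Step 2: grad_x = 2*4*-4.4107 = -35.2853, grad_y = 2*7*-1.4146 = -19.8046
  x_2 = -4.4107 - 0.01*-35.2853 = -4.0578
  y_2 = -1.4146 - 0.01*-19.8046 = -1.2166
f(-4.0578, -1.2166) = 4*(-4.0578)^2 + 7*(-1.2166)^2 = 76.2236


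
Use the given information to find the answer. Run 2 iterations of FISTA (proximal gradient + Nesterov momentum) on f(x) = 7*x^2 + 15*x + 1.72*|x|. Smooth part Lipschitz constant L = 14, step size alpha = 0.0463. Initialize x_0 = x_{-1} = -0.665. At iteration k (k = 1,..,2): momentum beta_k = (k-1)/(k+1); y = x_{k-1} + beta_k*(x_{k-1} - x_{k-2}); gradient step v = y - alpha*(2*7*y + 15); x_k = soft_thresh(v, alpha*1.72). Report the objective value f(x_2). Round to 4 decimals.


FISTA on f(x) = 7*x^2 + 15*x + 1.72*|x|
L = 14, alpha = 0.0463
Iteration 1: beta = 0.0, y = -0.665 + 0.0*(-0.665 + 0.665) = -0.665
  grad(y) = 5.69, v = y - alpha*grad = -0.9284
  prox(v) = soft_thresh(-0.9284, 0.0796) = -0.8488
Iteration 2: beta = 0.3333, y = -0.8488 + 0.3333*(-0.8488 + 0.665) = -0.9101
  grad(y) = 2.2589, v = y - alpha*grad = -1.0147
  prox(v) = soft_thresh(-1.0147, 0.0796) = -0.935
f(x_2) = 7*(-0.935)^2 + 15*(-0.935) + 1.72*|-0.935| = -6.2972


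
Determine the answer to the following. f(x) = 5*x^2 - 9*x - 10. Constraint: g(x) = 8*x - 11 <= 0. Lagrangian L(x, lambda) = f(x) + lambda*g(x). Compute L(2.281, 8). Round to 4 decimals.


Step 1: Evaluate f(x).
f(2.281) = 5*2.281^2 - 9*2.281 - 10 = -4.5142
Step 2: Evaluate g(x).
g(2.281) = 8*2.281 - 11 = 7.248
Step 3: Compute Lagrangian.
L = -4.5142 + 8*7.248 = 53.4698


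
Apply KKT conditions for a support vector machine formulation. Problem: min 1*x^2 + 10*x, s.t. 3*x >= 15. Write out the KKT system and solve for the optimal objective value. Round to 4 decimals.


Step 1: Try lambda = 0 (constraint inactive).
x_unc = -10/(2*1) = -5.0
Check: 3*-5.0 = -15.0 < 15 -- violated!
Step 2: Constraint must be active: 3*x = 15
x* = 15/3 = 5.0
lambda = (2*1*5.0 + 10)/3 = 6.6667
Step 3: Compute optimal value.
f(x*) = 1*5.0^2 + 10*5.0 = 75.0


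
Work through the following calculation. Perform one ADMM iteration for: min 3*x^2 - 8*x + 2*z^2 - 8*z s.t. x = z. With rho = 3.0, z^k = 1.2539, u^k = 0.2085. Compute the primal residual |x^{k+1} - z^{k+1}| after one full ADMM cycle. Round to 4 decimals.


ADMM iteration with rho = 3.0, z^k = 1.2539, u^k = 0.2085
Step 1: x-update.
Minimize 3*x^2 - 8*x + (3.0/2)*(x - 1.2539 + 0.2085)^2
FOC: (2*3 + 3.0)*x = 8 + 3.0*(1.2539 - 0.2085)
x^{k+1} = 1.2374
Step 2: z-update.
Minimize 2*z^2 - 8*z + (3.0/2)*(1.2374 - z + 0.2085)^2
FOC: (2*2 + 3.0)*z = 8 + 3.0*(1.2374 + 0.2085)
z^{k+1} = 1.7625
Step 3: u-update.
u^{k+1} = 0.2085 + 1.2374 - 1.7625 = -0.3167
Step 4: Primal residual = |1.2374 - 1.7625| = 0.5252


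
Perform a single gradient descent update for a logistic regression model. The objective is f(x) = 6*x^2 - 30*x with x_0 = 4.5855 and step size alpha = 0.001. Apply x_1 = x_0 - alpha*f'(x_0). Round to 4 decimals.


We compute the gradient at x_0 and apply the update.
f'(x) = 12*x - 30
f'(4.5855) = 12*4.5855 - 30 = 25.026
x_1 = 4.5855 - 0.001*25.026 = 4.5605


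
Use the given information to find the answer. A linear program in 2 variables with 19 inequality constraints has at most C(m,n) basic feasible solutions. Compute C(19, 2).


Each vertex corresponds to some choice of n active constraints out of m, so the number of vertices is at most C(m, n) = m! / (n!(m-n)!).
m = 19, n = 2
Numerator: 19 * 18
Denominator: 2! = 2
C(19, 2) = 171


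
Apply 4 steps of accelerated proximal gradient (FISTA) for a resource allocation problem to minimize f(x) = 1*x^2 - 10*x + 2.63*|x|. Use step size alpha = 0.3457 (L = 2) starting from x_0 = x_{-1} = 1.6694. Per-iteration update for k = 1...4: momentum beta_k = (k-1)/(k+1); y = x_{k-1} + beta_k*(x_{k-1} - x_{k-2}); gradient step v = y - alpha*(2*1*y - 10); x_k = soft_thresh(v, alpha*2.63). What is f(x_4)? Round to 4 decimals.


FISTA on f(x) = 1*x^2 - 10*x + 2.63*|x|
L = 2, alpha = 0.3457
Iteration 1: beta = 0.0, y = 1.6694 + 0.0*(1.6694 - 1.6694) = 1.6694
  grad(y) = -6.6612, v = y - alpha*grad = 3.9722
  prox(v) = soft_thresh(3.9722, 0.9092) = 3.063
Iteration 2: beta = 0.3333, y = 3.063 + 0.3333*(3.063 - 1.6694) = 3.5275
  grad(y) = -2.945, v = y - alpha*grad = 4.5456
  prox(v) = soft_thresh(4.5456, 0.9092) = 3.6364
Iteration 3: beta = 0.5, y = 3.6364 + 0.5*(3.6364 - 3.063) = 3.9231
  grad(y) = -2.1538, v = y - alpha*grad = 4.6677
  prox(v) = soft_thresh(4.6677, 0.9092) = 3.7585
Iteration 4: beta = 0.6, y = 3.7585 + 0.6*(3.7585 - 3.6364) = 3.8317
  grad(y) = -2.3365, v = y - alpha*grad = 4.6395
  prox(v) = soft_thresh(4.6395, 0.9092) = 3.7303
f(x_4) = 1*3.7303^2 - 10*3.7303 + 2.63*|3.7303| = -13.5772


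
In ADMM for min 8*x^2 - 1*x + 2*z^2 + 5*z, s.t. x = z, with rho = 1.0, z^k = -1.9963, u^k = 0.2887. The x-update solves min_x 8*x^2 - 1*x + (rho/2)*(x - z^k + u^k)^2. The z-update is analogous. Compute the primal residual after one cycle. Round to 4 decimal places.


ADMM iteration with rho = 1.0, z^k = -1.9963, u^k = 0.2887
Step 1: x-update.
Minimize 8*x^2 - 1*x + (1.0/2)*(x + 1.9963 + 0.2887)^2
FOC: (2*8 + 1.0)*x = 1 + 1.0*(-1.9963 - 0.2887)
x^{k+1} = -0.0756
Step 2: z-update.
Minimize 2*z^2 + 5*z + (1.0/2)*(-0.0756 - z + 0.2887)^2
FOC: (2*2 + 1.0)*z = -5 + 1.0*(-0.0756 + 0.2887)
z^{k+1} = -0.9574
Step 3: u-update.
u^{k+1} = 0.2887 - 0.0756 + 0.9574 = 1.1705
Step 4: Primal residual = |-0.0756 + 0.9574| = 0.8818


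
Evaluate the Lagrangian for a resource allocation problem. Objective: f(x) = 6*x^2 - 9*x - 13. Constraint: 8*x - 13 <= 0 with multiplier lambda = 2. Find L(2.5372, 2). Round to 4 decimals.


Step 1: Evaluate f(x).
f(2.5372) = 6*2.5372^2 - 9*2.5372 - 13 = 2.7895
Step 2: Evaluate g(x).
g(2.5372) = 8*2.5372 - 13 = 7.2976
Step 3: Compute Lagrangian.
L = 2.7895 + 2*7.2976 = 17.3847


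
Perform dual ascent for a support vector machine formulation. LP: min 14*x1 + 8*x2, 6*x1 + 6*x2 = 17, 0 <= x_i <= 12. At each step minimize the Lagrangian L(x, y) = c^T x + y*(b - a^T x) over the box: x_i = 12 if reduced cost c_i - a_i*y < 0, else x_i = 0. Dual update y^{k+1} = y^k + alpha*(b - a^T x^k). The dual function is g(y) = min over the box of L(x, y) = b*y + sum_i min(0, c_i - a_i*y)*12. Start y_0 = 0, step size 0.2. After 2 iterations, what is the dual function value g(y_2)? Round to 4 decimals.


Dual ascent for LP: min 14*x1 + 8*x2, 6*x1 + 6*x2 = 17, 0 <= x_i <= 12
Step 1: y^k = 0.0, reduced costs: (14.0, 8.0)
  x^k = (0.0, 0.0), subgradient = b - a^T x = 17.0
  y^{k+1} = 0.0 + 0.2*17.0 = 3.4
Step 2: y^k = 3.4, reduced costs: (-6.4, -12.4)
  x^k = (12.0, 12.0), subgradient = b - a^T x = -127.0
  y^{k+1} = 3.4 + 0.2*-127.0 = -22.0
Dual objective at y_2 = -22.0: reduced costs (146.0, 140.0), box minimizer x = (0.0, 0.0)
g(y_2) = b*y + (c1 - a1*y)*x1 + (c2 - a2*y)*x2 = 17*(-22.0) + 146.0*0.0 + 140.0*0.0 = -374.0 + 0.0 + 0.0 = -374.0


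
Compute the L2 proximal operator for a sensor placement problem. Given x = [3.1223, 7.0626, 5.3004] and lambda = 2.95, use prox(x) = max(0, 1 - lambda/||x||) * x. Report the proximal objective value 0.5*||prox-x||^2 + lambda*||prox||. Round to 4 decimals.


Step 1: Compute ||x||.
||x|| = 9.3661
Step 2: Compute scaling factor.
scale = max(0, 1 - 2.95/9.3661) = 0.685
Step 3: prox(x) = [2.1389, 4.8381, 3.631]
||prox(x)|| = 6.4161
Step 4: Proximal objective.
0.5*||prox-x||^2 = 4.3513
lambda*||prox|| = 18.9275
Total = 23.2787


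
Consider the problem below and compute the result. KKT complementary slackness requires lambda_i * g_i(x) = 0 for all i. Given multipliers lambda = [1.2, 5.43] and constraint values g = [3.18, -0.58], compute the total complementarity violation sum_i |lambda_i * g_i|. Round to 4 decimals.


KKT complementary slackness check:
lambda_1 * g_1 = 1.2 * 3.18 = 3.816
lambda_2 * g_2 = 5.43 * -0.58 = -3.1494
Total violation = 3.816 + 3.1494 = 6.9654


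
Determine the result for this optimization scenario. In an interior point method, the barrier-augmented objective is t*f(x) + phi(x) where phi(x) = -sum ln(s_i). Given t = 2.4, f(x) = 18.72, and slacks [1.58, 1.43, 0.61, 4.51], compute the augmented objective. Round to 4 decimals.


Step 1: Compute log-barrier.
ln values: [0.4574, 0.3577, -0.4943, 1.5063]
phi = -(0.4574 + 0.3577 - 0.4943 + 1.5063) = -1.8271
Step 2: Compute augmented objective.
t*f(x) = 2.4*18.72 = 44.928
Total = 44.928 - 1.8271 = 43.1009


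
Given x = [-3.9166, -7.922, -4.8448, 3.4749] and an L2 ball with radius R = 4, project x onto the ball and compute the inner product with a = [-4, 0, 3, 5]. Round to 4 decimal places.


Step 1: Compute ||x|| (intermediates to 6 decimals).
||x|| = sqrt((-3.9166)^2 + (-7.922)^2 + (-4.8448)^2 + 3.4749^2) = 10.660434
Step 2: Project.
Since ||x|| > R, scale = R/||x|| = 4/10.660434 = 0.375219, proj(x) = scale * x
proj(x) = [-1.469583, -2.972485, -1.817861, 1.303849]
Step 3: Dot product.
a^T * proj(x) = -4*(-1.469583) + 0*(-2.972485) + 3*(-1.817861) + 5*1.303849 = 6.944


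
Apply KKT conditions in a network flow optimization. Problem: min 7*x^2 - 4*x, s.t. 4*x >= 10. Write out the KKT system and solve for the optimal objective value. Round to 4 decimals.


Step 1: Try lambda = 0 (constraint inactive).
x_unc = 4/(2*7) = 0.2857
Check: 4*0.2857 = 1.1428 < 10 -- violated!
Step 2: Constraint must be active: 4*x = 10
x* = 10/4 = 2.5
lambda = (2*7*2.5 - 4)/4 = 7.75
Step 3: Compute optimal value.
f(x*) = 7*2.5^2 - 4*2.5 = 33.75


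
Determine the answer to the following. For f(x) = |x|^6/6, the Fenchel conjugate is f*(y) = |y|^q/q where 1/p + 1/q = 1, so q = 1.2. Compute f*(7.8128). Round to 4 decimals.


The conjugate exponent q satisfies 1/p + 1/q = 1.
p = 6, so q = 6/(6 - 1) = 1.2
|y|^q = 7.8128^1.2 = 11.786
f*(7.8128) = 11.786 / 1.2 = 9.8217


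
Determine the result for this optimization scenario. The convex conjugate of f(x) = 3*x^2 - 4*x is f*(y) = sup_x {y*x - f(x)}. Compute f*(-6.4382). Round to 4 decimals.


f*(y) = sup_x {y*x - a*x^2 - b*x} = sup_x {(y-b)*x - a*x^2}
FOC: (y - b) - 2a*x = 0 => x* = (y - b)/(2a)
x* = (-6.4382 + 4)/(2*3) = -0.4064
f*(-6.4382) = (y-b)^2/(4a) = (-6.4382 + 4)^2/(4*3)
= 5.9448/12 = 0.4954


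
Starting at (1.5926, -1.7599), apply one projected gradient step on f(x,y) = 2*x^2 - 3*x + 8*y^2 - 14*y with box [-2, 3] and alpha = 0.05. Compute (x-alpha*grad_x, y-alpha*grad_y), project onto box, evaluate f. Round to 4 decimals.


Step 1: Compute gradient at (1.5926, -1.7599).
grad_x = 2*2*1.5926 - 3 = 3.3704
grad_y = 2*8*-1.7599 - 14 = -42.1584
Step 2: Gradient step.
x_raw = 1.5926 - 0.05*3.3704 = 1.4241
y_raw = -1.7599 - 0.05*-42.1584 = 0.348
Step 3: Project onto [-2, 3].
x_proj = clip(1.4241) = 1.4241
y_proj = clip(0.348) = 0.348
Step 4: Evaluate f.
f(1.4241, 0.348) = -4.1196


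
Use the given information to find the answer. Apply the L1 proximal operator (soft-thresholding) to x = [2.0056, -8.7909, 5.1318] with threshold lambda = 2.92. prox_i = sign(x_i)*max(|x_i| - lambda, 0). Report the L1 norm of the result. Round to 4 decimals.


Soft-thresholding with lambda = 2.92:
prox(2.0056) = sign(2.0056)*max(|2.0056| - 2.92, 0) = 0.0
prox(-8.7909) = sign(-8.7909)*max(|-8.7909| - 2.92, 0) = -5.8709
prox(5.1318) = sign(5.1318)*max(|5.1318| - 2.92, 0) = 2.2118
prox(x) = [0.0, -5.8709, 2.2118]
||prox(x)||_1 = 0.0 + 5.8709 + 2.2118 = 8.0827


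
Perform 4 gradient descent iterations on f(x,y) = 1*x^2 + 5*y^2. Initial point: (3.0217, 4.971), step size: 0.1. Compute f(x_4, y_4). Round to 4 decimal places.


Gradient descent on f(x,y) = 1*x^2 + 5*y^2.
Starting point: (3.0217, 4.971), alpha = 0.1
Step 1: grad_x = 2*1*3.0217 = 6.0434, grad_y = 2*5*4.971 = 49.71
  x_1 = 3.0217 - 0.1*6.0434 = 2.4174
  y_1 = 4.971 - 0.1*49.71 = 0.0
Step 2: grad_x = 2*1*2.4174 = 4.8347, grad_y = 2*5*0.0 = 0.0
  x_2 = 2.4174 - 0.1*4.8347 = 1.9339
  y_2 = 0.0 - 0.1*0.0 = 0.0
Step 3: grad_x = 2*1*1.9339 = 3.8678, grad_y = 2*5*0.0 = 0.0
  x_3 = 1.9339 - 0.1*3.8678 = 1.5471
  y_3 = 0.0 - 0.1*0.0 = 0.0
Step 4: grad_x = 2*1*1.5471 = 3.0942, grad_y = 2*5*0.0 = 0.0
  x_4 = 1.5471 - 0.1*3.0942 = 1.2377
  y_4 = 0.0 - 0.1*0.0 = 0.0
f(1.2377, 0.0) = 1*1.2377^2 + 5*0.0^2 = 1.5319


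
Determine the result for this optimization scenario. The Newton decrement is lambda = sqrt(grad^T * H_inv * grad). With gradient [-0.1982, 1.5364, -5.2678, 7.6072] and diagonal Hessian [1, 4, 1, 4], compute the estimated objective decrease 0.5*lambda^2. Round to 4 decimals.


Step 1: H is diagonal, so H^(-1) * g = [-0.1982, 0.3841, -5.2678, 1.9018].
Step 2: g^T H^(-1) g = sum_i g_i^2 / H_ii
  = (-0.1982)^2/1 + (1.5364)^2/4 + (-5.2678)^2/1 + (7.6072)^2/4
  = 0.0393 + 0.5901 + 27.7497 + 14.4674 = 42.8465
Step 3: Objective decrease = 0.5 * g^T H^(-1) g = 21.4233


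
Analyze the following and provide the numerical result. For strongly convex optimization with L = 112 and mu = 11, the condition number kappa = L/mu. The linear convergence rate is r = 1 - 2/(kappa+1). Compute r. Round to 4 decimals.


Step 1: Compute the condition number.
kappa = L/mu = 112/11 = 10.1818
Step 2: Compute the convergence rate.
r = 1 - 2/(kappa + 1) = 1 - 2*mu/(L + mu) = (L - mu)/(L + mu) = 101/123 = 0.8211


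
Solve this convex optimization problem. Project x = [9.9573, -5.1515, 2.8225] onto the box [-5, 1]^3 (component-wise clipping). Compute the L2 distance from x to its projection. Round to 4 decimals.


Project each component onto [-5, 1].
clip(9.9573) = 1.0, clip(-5.1515) = -5.0, clip(2.8225) = 1.0
Projection = [1.0, -5.0, 1.0]
Squared diffs: [80.2332, 0.023, 3.3215]
Distance = sqrt(83.5777) = 9.1421


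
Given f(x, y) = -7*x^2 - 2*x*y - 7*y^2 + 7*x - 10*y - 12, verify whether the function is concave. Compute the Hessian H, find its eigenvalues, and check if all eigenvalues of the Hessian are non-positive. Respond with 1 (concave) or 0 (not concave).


The Hessian of f(x,y) = -7*x^2 - 2*x*y - 7*y^2 + 7*x - 10*y - 12 is:
H = [[-14, -2], [-2, -14]]
Trace = -14 - 14 = -28
Determinant = -14*-14 - (-2)^2 = 192
Discriminant = (-28)^2 - 4*192 = 16.0
Eigenvalues: lambda_1 = -16.0, lambda_2 = -12.0
The function is concave.

1


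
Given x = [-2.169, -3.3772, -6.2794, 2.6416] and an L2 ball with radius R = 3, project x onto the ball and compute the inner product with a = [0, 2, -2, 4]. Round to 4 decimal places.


Step 1: Compute ||x|| (intermediates to 6 decimals).
||x|| = sqrt((-2.169)^2 + (-3.3772)^2 + (-6.2794)^2 + 2.6416^2) = 7.906893
Step 2: Project.
Since ||x|| > R, scale = R/||x|| = 3/7.906893 = 0.379416, proj(x) = scale * x
proj(x) = [-0.822953, -1.281364, -2.382505, 1.002265]
Step 3: Dot product.
a^T * proj(x) = 0*(-0.822953) + 2*(-1.281364) - 2*(-2.382505) + 4*1.002265 = 6.2113


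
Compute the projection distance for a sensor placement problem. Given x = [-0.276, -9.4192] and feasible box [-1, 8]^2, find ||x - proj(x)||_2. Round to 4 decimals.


Project each component onto [-1, 8].
clip(-0.276) = -0.276, clip(-9.4192) = -1.0
Projection = [-0.276, -1.0]
Squared diffs: [0.0, 70.8829]
Distance = sqrt(70.8829) = 8.4192


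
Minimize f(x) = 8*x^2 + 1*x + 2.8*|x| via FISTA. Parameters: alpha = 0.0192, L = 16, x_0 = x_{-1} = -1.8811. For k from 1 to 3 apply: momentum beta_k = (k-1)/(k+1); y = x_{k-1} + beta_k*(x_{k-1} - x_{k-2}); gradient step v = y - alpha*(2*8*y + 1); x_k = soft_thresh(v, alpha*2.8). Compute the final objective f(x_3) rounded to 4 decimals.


FISTA on f(x) = 8*x^2 + 1*x + 2.8*|x|
L = 16, alpha = 0.0192
Iteration 1: beta = 0.0, y = -1.8811 + 0.0*(-1.8811 + 1.8811) = -1.8811
  grad(y) = -29.0976, v = y - alpha*grad = -1.3224
  prox(v) = soft_thresh(-1.3224, 0.0538) = -1.2687
Iteration 2: beta = 0.3333, y = -1.2687 + 0.3333*(-1.2687 + 1.8811) = -1.0645
  grad(y) = -16.0323, v = y - alpha*grad = -0.7567
  prox(v) = soft_thresh(-0.7567, 0.0538) = -0.7029
Iteration 3: beta = 0.5, y = -0.7029 + 0.5*(-0.7029 + 1.2687) = -0.4201
  grad(y) = -5.7212, v = y - alpha*grad = -0.3102
  prox(v) = soft_thresh(-0.3102, 0.0538) = -0.2565
f(x_3) = 8*(-0.2565)^2 + 1*(-0.2565) + 2.8*|-0.2565| = 0.9879


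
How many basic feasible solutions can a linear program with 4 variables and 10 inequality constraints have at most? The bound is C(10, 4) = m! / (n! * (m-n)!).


Each vertex corresponds to some choice of n active constraints out of m, so the number of vertices is at most C(m, n) = m! / (n!(m-n)!).
m = 10, n = 4
Numerator: 10 * 9 * 8 * 7
Denominator: 4! = 24
C(10, 4) = 210


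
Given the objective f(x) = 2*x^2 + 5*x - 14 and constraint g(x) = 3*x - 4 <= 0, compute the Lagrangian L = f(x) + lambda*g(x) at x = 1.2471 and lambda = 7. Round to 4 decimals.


Step 1: Evaluate f(x).
f(1.2471) = 2*1.2471^2 + 5*1.2471 - 14 = -4.654
Step 2: Evaluate g(x).
g(1.2471) = 3*1.2471 - 4 = -0.2587
Step 3: Compute Lagrangian.
L = -4.654 + 7*-0.2587 = -6.4649


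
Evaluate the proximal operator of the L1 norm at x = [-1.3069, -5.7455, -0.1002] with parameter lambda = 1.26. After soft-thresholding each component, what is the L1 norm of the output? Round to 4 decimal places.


Soft-thresholding with lambda = 1.26:
prox(-1.3069) = sign(-1.3069)*max(|-1.3069| - 1.26, 0) = -0.0469
prox(-5.7455) = sign(-5.7455)*max(|-5.7455| - 1.26, 0) = -4.4855
prox(-0.1002) = sign(-0.1002)*max(|-0.1002| - 1.26, 0) = 0.0
prox(x) = [-0.0469, -4.4855, 0.0]
||prox(x)||_1 = 0.0469 + 4.4855 + 0.0 = 4.5324


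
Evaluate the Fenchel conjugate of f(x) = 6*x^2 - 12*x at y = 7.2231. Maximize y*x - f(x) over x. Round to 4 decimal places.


f*(y) = sup_x {y*x - a*x^2 - b*x} = sup_x {(y-b)*x - a*x^2}
FOC: (y - b) - 2a*x = 0 => x* = (y - b)/(2a)
x* = (7.2231 + 12)/(2*6) = 1.6019
f*(7.2231) = (y-b)^2/(4a) = (7.2231 + 12)^2/(4*6)
= 369.5276/24 = 15.397


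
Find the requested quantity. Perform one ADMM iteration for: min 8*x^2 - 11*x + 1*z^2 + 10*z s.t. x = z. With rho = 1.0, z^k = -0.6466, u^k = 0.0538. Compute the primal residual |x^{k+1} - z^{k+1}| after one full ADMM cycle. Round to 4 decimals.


ADMM iteration with rho = 1.0, z^k = -0.6466, u^k = 0.0538
Step 1: x-update.
Minimize 8*x^2 - 11*x + (1.0/2)*(x + 0.6466 + 0.0538)^2
FOC: (2*8 + 1.0)*x = 11 + 1.0*(-0.6466 - 0.0538)
x^{k+1} = 0.6059
Step 2: z-update.
Minimize 1*z^2 + 10*z + (1.0/2)*(0.6059 - z + 0.0538)^2
FOC: (2*1 + 1.0)*z = -10 + 1.0*(0.6059 + 0.0538)
z^{k+1} = -3.1134
Step 3: u-update.
u^{k+1} = 0.0538 + 0.6059 + 3.1134 = 3.7731
Step 4: Primal residual = |0.6059 + 3.1134| = 3.7193
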